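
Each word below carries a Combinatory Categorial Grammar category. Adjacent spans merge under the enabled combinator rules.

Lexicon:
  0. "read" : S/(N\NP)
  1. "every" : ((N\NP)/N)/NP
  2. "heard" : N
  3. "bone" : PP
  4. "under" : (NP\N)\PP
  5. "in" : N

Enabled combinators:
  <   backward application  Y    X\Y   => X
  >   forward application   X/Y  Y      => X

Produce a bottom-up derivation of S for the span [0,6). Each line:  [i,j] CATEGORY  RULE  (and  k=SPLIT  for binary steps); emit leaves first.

[0,6] S   >
  [0,1] "read" : S/(N\NP)
  [1,6] N\NP   >
    [1,5] (N\NP)/N   >
      [1,2] "every" : ((N\NP)/N)/NP
      [2,5] NP   <
        [2,3] "heard" : N
        [3,5] NP\N   <
          [3,4] "bone" : PP
          [4,5] "under" : (NP\N)\PP
    [5,6] "in" : N

[0,1] S/(N\NP)  lex  "read"
[1,2] ((N\NP)/N)/NP  lex  "every"
[2,3] N  lex  "heard"
[3,4] PP  lex  "bone"
[4,5] (NP\N)\PP  lex  "under"
[3,5] NP\N  <  k=4
[2,5] NP  <  k=3
[1,5] (N\NP)/N  >  k=2
[5,6] N  lex  "in"
[1,6] N\NP  >  k=5
[0,6] S  >  k=1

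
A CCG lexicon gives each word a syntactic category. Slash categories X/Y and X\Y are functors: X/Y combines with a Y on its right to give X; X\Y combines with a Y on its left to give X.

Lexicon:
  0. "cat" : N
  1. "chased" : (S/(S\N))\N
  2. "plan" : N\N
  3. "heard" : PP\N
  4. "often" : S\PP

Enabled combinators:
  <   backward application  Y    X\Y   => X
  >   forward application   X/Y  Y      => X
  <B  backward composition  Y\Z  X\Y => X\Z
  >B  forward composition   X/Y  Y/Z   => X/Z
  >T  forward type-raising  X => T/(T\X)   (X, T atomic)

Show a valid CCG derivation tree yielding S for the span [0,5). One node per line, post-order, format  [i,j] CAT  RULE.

[0,5] S   >
  [0,2] S/(S\N)   <
    [0,1] "cat" : N
    [1,2] "chased" : (S/(S\N))\N
  [2,5] S\N   <B
    [2,3] "plan" : N\N
    [3,5] S\N   <B
      [3,4] "heard" : PP\N
      [4,5] "often" : S\PP

[0,1] N  lex  "cat"
[1,2] (S/(S\N))\N  lex  "chased"
[0,2] S/(S\N)  <  k=1
[2,3] N\N  lex  "plan"
[3,4] PP\N  lex  "heard"
[4,5] S\PP  lex  "often"
[3,5] S\N  <B  k=4
[2,5] S\N  <B  k=3
[0,5] S  >  k=2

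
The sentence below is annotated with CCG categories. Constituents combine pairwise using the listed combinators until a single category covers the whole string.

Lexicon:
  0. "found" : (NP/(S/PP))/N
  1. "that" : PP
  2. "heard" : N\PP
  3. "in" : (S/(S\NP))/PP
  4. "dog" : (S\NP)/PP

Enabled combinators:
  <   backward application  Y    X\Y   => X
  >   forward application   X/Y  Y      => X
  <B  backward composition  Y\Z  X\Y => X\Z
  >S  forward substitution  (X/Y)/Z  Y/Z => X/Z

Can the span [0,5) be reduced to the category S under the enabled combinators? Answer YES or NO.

(NP/(S/PP))/N PP N\PP (S/(S\NP))/PP (S\NP)/PP
CKY chart[0,5] = {NP}; S ∉ chart

NO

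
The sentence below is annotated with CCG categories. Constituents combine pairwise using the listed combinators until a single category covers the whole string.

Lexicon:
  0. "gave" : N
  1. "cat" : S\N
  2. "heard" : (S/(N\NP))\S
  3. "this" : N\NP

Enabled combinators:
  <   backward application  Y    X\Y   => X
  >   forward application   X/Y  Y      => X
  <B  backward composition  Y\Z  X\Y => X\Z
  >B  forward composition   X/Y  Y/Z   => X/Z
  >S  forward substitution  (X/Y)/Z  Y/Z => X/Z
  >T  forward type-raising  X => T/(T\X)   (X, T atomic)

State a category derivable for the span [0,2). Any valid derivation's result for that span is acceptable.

[0,4] S   >
  [0,3] S/(N\NP)   <
    [0,2] S   <
      [0,1] "gave" : N
      [1,2] "cat" : S\N
    [2,3] "heard" : (S/(N\NP))\S
  [3,4] "this" : N\NP

S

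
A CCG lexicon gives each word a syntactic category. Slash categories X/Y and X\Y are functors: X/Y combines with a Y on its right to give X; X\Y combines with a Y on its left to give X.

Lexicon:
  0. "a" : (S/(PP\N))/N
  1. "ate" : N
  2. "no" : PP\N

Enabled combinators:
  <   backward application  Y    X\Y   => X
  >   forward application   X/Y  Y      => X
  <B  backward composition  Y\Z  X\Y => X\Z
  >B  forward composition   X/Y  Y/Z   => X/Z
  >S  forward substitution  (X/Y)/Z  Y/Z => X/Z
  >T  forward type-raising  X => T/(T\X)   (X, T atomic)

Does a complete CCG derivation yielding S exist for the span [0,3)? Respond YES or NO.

[0,3] S   >
  [0,2] S/(PP\N)   >
    [0,1] "a" : (S/(PP\N))/N
    [1,2] "ate" : N
  [2,3] "no" : PP\N

YES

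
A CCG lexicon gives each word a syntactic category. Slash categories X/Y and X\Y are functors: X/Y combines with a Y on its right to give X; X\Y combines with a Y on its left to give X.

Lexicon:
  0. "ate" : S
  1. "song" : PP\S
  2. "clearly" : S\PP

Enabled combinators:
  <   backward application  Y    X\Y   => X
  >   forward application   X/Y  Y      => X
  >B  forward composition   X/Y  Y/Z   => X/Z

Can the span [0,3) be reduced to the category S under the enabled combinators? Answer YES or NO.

[0,3] S   <
  [0,2] PP   <
    [0,1] "ate" : S
    [1,2] "song" : PP\S
  [2,3] "clearly" : S\PP

YES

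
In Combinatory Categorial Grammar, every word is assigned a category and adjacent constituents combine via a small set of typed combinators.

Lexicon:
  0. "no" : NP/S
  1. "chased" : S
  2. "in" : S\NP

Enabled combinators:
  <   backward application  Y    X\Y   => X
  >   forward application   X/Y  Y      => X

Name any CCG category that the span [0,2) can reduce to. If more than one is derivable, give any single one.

NP

[0,3] S   <
  [0,2] NP   >
    [0,1] "no" : NP/S
    [1,2] "chased" : S
  [2,3] "in" : S\NP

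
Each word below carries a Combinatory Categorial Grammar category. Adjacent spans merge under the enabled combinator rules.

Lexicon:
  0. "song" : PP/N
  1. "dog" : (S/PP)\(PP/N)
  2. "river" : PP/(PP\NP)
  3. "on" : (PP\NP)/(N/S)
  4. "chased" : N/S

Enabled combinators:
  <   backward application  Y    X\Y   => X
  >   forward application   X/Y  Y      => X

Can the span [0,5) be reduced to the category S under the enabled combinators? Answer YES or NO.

[0,5] S   >
  [0,2] S/PP   <
    [0,1] "song" : PP/N
    [1,2] "dog" : (S/PP)\(PP/N)
  [2,5] PP   >
    [2,3] "river" : PP/(PP\NP)
    [3,5] PP\NP   >
      [3,4] "on" : (PP\NP)/(N/S)
      [4,5] "chased" : N/S

YES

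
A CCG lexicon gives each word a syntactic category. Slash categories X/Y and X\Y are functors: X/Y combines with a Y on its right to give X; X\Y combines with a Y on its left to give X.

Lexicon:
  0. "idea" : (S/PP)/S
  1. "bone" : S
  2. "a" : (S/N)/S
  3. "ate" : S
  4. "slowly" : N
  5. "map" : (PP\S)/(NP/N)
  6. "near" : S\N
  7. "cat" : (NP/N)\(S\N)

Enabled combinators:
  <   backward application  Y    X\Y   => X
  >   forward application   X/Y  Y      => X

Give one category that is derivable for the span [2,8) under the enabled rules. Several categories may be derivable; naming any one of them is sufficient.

PP

[0,8] S   >
  [0,2] S/PP   >
    [0,1] "idea" : (S/PP)/S
    [1,2] "bone" : S
  [2,8] PP   <
    [2,5] S   >
      [2,4] S/N   >
        [2,3] "a" : (S/N)/S
        [3,4] "ate" : S
      [4,5] "slowly" : N
    [5,8] PP\S   >
      [5,6] "map" : (PP\S)/(NP/N)
      [6,8] NP/N   <
        [6,7] "near" : S\N
        [7,8] "cat" : (NP/N)\(S\N)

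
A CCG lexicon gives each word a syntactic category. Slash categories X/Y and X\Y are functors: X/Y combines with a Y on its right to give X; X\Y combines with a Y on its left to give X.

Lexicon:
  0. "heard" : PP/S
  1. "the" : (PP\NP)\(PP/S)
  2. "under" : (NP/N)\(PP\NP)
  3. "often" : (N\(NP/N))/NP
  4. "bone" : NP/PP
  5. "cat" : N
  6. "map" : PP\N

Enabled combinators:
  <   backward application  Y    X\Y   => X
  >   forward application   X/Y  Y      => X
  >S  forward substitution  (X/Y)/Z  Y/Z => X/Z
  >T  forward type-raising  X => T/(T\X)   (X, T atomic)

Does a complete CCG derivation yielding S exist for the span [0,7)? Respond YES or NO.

NO

PP/S (PP\NP)\(PP/S) (NP/N)\(PP\NP) (N\(NP/N))/NP NP/PP N PP\N
CKY chart[0,7] = {N, N/(N\N), NP/(NP\N), PP/(PP\N), S/(S\N)}; S ∉ chart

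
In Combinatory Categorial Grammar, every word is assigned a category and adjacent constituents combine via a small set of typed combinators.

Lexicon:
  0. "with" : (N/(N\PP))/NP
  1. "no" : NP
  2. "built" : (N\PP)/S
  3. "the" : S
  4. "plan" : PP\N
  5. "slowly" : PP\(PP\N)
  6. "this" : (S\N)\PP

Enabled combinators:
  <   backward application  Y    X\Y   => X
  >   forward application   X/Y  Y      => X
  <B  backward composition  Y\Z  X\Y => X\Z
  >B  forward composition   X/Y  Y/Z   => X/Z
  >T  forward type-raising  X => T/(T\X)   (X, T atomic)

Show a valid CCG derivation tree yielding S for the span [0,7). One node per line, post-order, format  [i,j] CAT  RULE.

[0,7] S   <
  [0,4] N   >
    [0,2] N/(N\PP)   >
      [0,1] "with" : (N/(N\PP))/NP
      [1,2] "no" : NP
    [2,4] N\PP   >
      [2,3] "built" : (N\PP)/S
      [3,4] "the" : S
  [4,7] S\N   <
    [4,6] PP   <
      [4,5] "plan" : PP\N
      [5,6] "slowly" : PP\(PP\N)
    [6,7] "this" : (S\N)\PP

[0,1] (N/(N\PP))/NP  lex  "with"
[1,2] NP  lex  "no"
[0,2] N/(N\PP)  >  k=1
[2,3] (N\PP)/S  lex  "built"
[3,4] S  lex  "the"
[2,4] N\PP  >  k=3
[0,4] N  >  k=2
[4,5] PP\N  lex  "plan"
[5,6] PP\(PP\N)  lex  "slowly"
[4,6] PP  <  k=5
[6,7] (S\N)\PP  lex  "this"
[4,7] S\N  <  k=6
[0,7] S  <  k=4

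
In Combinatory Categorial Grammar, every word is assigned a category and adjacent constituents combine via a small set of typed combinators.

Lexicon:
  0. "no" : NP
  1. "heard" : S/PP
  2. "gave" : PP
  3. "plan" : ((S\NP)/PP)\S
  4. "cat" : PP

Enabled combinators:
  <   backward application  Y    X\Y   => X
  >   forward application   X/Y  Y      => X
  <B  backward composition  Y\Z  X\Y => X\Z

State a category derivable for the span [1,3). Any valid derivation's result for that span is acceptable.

S

[0,5] S   <
  [0,1] "no" : NP
  [1,5] S\NP   >
    [1,4] (S\NP)/PP   <
      [1,3] S   >
        [1,2] "heard" : S/PP
        [2,3] "gave" : PP
      [3,4] "plan" : ((S\NP)/PP)\S
    [4,5] "cat" : PP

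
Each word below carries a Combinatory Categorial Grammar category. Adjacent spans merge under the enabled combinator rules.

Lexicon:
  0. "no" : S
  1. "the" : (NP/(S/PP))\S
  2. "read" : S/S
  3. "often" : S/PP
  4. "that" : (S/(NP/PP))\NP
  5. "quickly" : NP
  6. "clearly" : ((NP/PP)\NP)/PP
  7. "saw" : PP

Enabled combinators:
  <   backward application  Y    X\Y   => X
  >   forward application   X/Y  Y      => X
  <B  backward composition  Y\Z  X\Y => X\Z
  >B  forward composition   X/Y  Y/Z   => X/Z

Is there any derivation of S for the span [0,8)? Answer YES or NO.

YES

[0,8] S   >
  [0,5] S/(NP/PP)   <
    [0,4] NP   >
      [0,2] NP/(S/PP)   <
        [0,1] "no" : S
        [1,2] "the" : (NP/(S/PP))\S
      [2,4] S/PP   >B
        [2,3] "read" : S/S
        [3,4] "often" : S/PP
    [4,5] "that" : (S/(NP/PP))\NP
  [5,8] NP/PP   <
    [5,6] "quickly" : NP
    [6,8] (NP/PP)\NP   >
      [6,7] "clearly" : ((NP/PP)\NP)/PP
      [7,8] "saw" : PP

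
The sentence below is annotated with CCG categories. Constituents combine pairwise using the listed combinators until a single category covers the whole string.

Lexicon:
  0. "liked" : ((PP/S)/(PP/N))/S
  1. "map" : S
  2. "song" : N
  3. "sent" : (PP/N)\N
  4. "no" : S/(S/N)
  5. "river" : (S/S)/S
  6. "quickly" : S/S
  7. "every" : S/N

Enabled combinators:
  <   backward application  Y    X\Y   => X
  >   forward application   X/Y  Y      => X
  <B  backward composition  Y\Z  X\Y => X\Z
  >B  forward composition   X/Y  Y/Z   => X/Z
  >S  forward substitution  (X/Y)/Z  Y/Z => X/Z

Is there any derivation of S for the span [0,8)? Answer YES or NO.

NO

((PP/S)/(PP/N))/S S N (PP/N)\N S/(S/N) (S/S)/S S/S S/N
CKY chart[0,8] = {PP}; S ∉ chart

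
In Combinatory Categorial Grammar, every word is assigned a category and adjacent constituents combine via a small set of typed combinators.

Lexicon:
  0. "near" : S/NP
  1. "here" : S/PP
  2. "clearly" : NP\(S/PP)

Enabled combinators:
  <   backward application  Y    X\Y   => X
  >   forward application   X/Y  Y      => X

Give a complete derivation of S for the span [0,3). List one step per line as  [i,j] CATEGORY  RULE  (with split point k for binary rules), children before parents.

[0,1] S/NP  lex  "near"
[1,2] S/PP  lex  "here"
[2,3] NP\(S/PP)  lex  "clearly"
[1,3] NP  <  k=2
[0,3] S  >  k=1

[0,3] S   >
  [0,1] "near" : S/NP
  [1,3] NP   <
    [1,2] "here" : S/PP
    [2,3] "clearly" : NP\(S/PP)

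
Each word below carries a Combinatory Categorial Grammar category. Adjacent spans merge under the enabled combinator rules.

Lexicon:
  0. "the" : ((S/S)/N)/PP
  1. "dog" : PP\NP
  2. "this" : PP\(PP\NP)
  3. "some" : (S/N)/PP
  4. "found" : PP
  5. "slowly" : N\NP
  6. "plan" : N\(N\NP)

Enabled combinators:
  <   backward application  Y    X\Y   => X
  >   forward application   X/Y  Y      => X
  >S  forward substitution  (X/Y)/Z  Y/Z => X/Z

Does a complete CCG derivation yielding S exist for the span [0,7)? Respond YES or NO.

YES

[0,7] S   >
  [0,5] S/N   >S
    [0,3] (S/S)/N   >
      [0,1] "the" : ((S/S)/N)/PP
      [1,3] PP   <
        [1,2] "dog" : PP\NP
        [2,3] "this" : PP\(PP\NP)
    [3,5] S/N   >
      [3,4] "some" : (S/N)/PP
      [4,5] "found" : PP
  [5,7] N   <
    [5,6] "slowly" : N\NP
    [6,7] "plan" : N\(N\NP)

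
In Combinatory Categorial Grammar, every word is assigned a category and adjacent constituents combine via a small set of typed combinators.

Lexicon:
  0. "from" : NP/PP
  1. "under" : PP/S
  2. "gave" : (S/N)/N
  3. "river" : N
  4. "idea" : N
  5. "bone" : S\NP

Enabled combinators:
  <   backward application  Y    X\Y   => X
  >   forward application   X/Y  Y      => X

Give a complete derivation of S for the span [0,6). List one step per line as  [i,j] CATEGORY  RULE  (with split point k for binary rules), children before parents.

[0,6] S   <
  [0,5] NP   >
    [0,1] "from" : NP/PP
    [1,5] PP   >
      [1,2] "under" : PP/S
      [2,5] S   >
        [2,4] S/N   >
          [2,3] "gave" : (S/N)/N
          [3,4] "river" : N
        [4,5] "idea" : N
  [5,6] "bone" : S\NP

[0,1] NP/PP  lex  "from"
[1,2] PP/S  lex  "under"
[2,3] (S/N)/N  lex  "gave"
[3,4] N  lex  "river"
[2,4] S/N  >  k=3
[4,5] N  lex  "idea"
[2,5] S  >  k=4
[1,5] PP  >  k=2
[0,5] NP  >  k=1
[5,6] S\NP  lex  "bone"
[0,6] S  <  k=5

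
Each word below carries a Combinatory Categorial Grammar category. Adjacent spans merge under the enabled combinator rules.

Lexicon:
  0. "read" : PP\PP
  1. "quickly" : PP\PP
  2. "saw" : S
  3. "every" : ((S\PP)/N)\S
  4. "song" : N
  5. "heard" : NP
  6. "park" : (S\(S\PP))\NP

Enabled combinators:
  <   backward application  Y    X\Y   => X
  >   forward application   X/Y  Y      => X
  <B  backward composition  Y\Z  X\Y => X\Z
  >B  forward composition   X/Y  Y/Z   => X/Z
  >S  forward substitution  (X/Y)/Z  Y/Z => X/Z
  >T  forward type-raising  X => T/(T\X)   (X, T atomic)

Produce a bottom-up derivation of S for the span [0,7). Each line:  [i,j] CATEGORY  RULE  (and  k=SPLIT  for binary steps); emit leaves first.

[0,1] PP\PP  lex  "read"
[1,2] PP\PP  lex  "quickly"
[0,2] PP\PP  <B  k=1
[2,3] S  lex  "saw"
[3,4] ((S\PP)/N)\S  lex  "every"
[2,4] (S\PP)/N  <  k=3
[4,5] N  lex  "song"
[2,5] S\PP  >  k=4
[0,5] S\PP  <B  k=2
[5,6] NP  lex  "heard"
[6,7] (S\(S\PP))\NP  lex  "park"
[5,7] S\(S\PP)  <  k=6
[0,7] S  <  k=5

[0,7] S   <
  [0,5] S\PP   <B
    [0,2] PP\PP   <B
      [0,1] "read" : PP\PP
      [1,2] "quickly" : PP\PP
    [2,5] S\PP   >
      [2,4] (S\PP)/N   <
        [2,3] "saw" : S
        [3,4] "every" : ((S\PP)/N)\S
      [4,5] "song" : N
  [5,7] S\(S\PP)   <
    [5,6] "heard" : NP
    [6,7] "park" : (S\(S\PP))\NP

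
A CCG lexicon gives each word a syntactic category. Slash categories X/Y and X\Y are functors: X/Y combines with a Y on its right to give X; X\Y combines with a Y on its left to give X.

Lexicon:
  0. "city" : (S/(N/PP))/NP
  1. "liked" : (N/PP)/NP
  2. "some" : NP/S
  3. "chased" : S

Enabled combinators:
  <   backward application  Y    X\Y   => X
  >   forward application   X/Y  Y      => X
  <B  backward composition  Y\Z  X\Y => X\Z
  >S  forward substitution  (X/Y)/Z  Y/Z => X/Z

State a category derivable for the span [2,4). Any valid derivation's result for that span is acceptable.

[0,4] S   >
  [0,2] S/NP   >S
    [0,1] "city" : (S/(N/PP))/NP
    [1,2] "liked" : (N/PP)/NP
  [2,4] NP   >
    [2,3] "some" : NP/S
    [3,4] "chased" : S

NP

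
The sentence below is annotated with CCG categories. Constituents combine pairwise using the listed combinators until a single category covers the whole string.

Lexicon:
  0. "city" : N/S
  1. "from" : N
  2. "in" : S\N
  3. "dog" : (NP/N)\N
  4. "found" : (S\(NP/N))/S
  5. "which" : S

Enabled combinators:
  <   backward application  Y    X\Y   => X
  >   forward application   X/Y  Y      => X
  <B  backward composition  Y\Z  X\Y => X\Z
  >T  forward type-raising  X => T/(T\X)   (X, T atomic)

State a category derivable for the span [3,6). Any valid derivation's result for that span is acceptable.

S\N

[0,6] S   <
  [0,3] N   >
    [0,1] "city" : N/S
    [1,3] S   >
      [1,2] S/(S\N)   >T
        [1,2] "from" : N
      [2,3] "in" : S\N
  [3,6] S\N   <B
    [3,4] "dog" : (NP/N)\N
    [4,6] S\(NP/N)   >
      [4,5] "found" : (S\(NP/N))/S
      [5,6] "which" : S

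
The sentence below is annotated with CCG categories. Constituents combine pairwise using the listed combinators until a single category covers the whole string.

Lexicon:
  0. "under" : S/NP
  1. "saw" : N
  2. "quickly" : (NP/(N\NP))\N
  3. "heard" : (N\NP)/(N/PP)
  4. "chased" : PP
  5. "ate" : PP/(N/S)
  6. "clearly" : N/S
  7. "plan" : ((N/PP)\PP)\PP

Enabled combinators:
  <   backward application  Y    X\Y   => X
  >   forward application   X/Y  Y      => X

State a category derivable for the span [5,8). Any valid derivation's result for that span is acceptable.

(N/PP)\PP

[0,8] S   >
  [0,1] "under" : S/NP
  [1,8] NP   >
    [1,3] NP/(N\NP)   <
      [1,2] "saw" : N
      [2,3] "quickly" : (NP/(N\NP))\N
    [3,8] N\NP   >
      [3,4] "heard" : (N\NP)/(N/PP)
      [4,8] N/PP   <
        [4,5] "chased" : PP
        [5,8] (N/PP)\PP   <
          [5,7] PP   >
            [5,6] "ate" : PP/(N/S)
            [6,7] "clearly" : N/S
          [7,8] "plan" : ((N/PP)\PP)\PP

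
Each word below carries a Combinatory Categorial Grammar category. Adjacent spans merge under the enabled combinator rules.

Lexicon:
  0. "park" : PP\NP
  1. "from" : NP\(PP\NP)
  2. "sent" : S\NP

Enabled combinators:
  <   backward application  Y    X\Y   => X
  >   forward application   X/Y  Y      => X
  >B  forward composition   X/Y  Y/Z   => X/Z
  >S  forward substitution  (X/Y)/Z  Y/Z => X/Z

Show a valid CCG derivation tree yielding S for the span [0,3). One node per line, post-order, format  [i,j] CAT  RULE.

[0,1] PP\NP  lex  "park"
[1,2] NP\(PP\NP)  lex  "from"
[0,2] NP  <  k=1
[2,3] S\NP  lex  "sent"
[0,3] S  <  k=2

[0,3] S   <
  [0,2] NP   <
    [0,1] "park" : PP\NP
    [1,2] "from" : NP\(PP\NP)
  [2,3] "sent" : S\NP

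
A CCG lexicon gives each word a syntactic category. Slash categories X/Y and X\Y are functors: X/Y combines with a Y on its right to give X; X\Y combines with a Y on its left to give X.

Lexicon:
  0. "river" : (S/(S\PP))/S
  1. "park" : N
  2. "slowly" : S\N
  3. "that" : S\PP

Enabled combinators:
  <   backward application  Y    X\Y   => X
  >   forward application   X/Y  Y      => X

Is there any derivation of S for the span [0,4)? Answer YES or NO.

YES

[0,4] S   >
  [0,3] S/(S\PP)   >
    [0,1] "river" : (S/(S\PP))/S
    [1,3] S   <
      [1,2] "park" : N
      [2,3] "slowly" : S\N
  [3,4] "that" : S\PP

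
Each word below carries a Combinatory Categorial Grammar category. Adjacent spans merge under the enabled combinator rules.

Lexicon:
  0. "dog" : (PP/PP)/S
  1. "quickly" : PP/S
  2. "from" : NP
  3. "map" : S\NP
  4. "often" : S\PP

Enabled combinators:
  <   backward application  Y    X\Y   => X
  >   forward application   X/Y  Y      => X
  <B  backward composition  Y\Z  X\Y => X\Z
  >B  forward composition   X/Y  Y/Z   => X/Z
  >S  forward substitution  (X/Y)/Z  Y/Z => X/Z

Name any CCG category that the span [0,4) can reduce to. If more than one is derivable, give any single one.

PP

[0,5] S   <
  [0,4] PP   >
    [0,2] PP/S   >S
      [0,1] "dog" : (PP/PP)/S
      [1,2] "quickly" : PP/S
    [2,4] S   <
      [2,3] "from" : NP
      [3,4] "map" : S\NP
  [4,5] "often" : S\PP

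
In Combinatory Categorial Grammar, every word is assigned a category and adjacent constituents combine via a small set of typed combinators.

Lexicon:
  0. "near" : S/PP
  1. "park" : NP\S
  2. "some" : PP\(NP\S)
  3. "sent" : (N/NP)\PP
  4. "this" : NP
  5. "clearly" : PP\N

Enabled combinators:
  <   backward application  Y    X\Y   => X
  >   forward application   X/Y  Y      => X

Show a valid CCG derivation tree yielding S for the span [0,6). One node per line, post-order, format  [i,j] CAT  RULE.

[0,6] S   >
  [0,1] "near" : S/PP
  [1,6] PP   <
    [1,5] N   >
      [1,4] N/NP   <
        [1,3] PP   <
          [1,2] "park" : NP\S
          [2,3] "some" : PP\(NP\S)
        [3,4] "sent" : (N/NP)\PP
      [4,5] "this" : NP
    [5,6] "clearly" : PP\N

[0,1] S/PP  lex  "near"
[1,2] NP\S  lex  "park"
[2,3] PP\(NP\S)  lex  "some"
[1,3] PP  <  k=2
[3,4] (N/NP)\PP  lex  "sent"
[1,4] N/NP  <  k=3
[4,5] NP  lex  "this"
[1,5] N  >  k=4
[5,6] PP\N  lex  "clearly"
[1,6] PP  <  k=5
[0,6] S  >  k=1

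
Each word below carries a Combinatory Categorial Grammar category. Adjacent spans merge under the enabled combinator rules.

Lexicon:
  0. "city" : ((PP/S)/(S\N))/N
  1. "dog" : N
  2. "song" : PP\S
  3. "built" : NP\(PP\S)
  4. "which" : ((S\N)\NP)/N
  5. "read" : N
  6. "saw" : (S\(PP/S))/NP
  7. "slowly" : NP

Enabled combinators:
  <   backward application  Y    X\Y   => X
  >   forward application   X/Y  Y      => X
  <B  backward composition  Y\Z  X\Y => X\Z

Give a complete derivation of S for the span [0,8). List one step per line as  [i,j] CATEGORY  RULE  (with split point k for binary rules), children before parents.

[0,1] ((PP/S)/(S\N))/N  lex  "city"
[1,2] N  lex  "dog"
[0,2] (PP/S)/(S\N)  >  k=1
[2,3] PP\S  lex  "song"
[3,4] NP\(PP\S)  lex  "built"
[2,4] NP  <  k=3
[4,5] ((S\N)\NP)/N  lex  "which"
[5,6] N  lex  "read"
[4,6] (S\N)\NP  >  k=5
[2,6] S\N  <  k=4
[0,6] PP/S  >  k=2
[6,7] (S\(PP/S))/NP  lex  "saw"
[7,8] NP  lex  "slowly"
[6,8] S\(PP/S)  >  k=7
[0,8] S  <  k=6

[0,8] S   <
  [0,6] PP/S   >
    [0,2] (PP/S)/(S\N)   >
      [0,1] "city" : ((PP/S)/(S\N))/N
      [1,2] "dog" : N
    [2,6] S\N   <
      [2,4] NP   <
        [2,3] "song" : PP\S
        [3,4] "built" : NP\(PP\S)
      [4,6] (S\N)\NP   >
        [4,5] "which" : ((S\N)\NP)/N
        [5,6] "read" : N
  [6,8] S\(PP/S)   >
    [6,7] "saw" : (S\(PP/S))/NP
    [7,8] "slowly" : NP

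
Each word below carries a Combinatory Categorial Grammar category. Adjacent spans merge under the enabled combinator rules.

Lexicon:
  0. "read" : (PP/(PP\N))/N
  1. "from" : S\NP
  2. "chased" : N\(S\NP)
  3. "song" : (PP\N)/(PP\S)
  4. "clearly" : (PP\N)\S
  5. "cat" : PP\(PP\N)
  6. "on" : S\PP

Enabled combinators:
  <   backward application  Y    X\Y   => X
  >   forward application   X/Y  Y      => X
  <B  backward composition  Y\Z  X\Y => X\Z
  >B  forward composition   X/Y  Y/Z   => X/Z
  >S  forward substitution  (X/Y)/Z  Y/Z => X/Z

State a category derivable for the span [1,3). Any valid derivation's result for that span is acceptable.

N

[0,7] S   <
  [0,6] PP   >
    [0,3] PP/(PP\N)   >
      [0,1] "read" : (PP/(PP\N))/N
      [1,3] N   <
        [1,2] "from" : S\NP
        [2,3] "chased" : N\(S\NP)
    [3,6] PP\N   >
      [3,4] "song" : (PP\N)/(PP\S)
      [4,6] PP\S   <B
        [4,5] "clearly" : (PP\N)\S
        [5,6] "cat" : PP\(PP\N)
  [6,7] "on" : S\PP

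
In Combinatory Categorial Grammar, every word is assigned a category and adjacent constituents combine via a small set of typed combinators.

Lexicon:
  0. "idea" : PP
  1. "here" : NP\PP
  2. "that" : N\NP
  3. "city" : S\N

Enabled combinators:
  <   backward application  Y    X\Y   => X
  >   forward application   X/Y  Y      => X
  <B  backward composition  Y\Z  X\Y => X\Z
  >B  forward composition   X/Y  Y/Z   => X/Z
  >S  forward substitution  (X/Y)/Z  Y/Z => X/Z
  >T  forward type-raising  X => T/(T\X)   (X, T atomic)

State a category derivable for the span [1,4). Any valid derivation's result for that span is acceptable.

S\PP

[0,4] S   <
  [0,1] "idea" : PP
  [1,4] S\PP   <B
    [1,3] N\PP   <B
      [1,2] "here" : NP\PP
      [2,3] "that" : N\NP
    [3,4] "city" : S\N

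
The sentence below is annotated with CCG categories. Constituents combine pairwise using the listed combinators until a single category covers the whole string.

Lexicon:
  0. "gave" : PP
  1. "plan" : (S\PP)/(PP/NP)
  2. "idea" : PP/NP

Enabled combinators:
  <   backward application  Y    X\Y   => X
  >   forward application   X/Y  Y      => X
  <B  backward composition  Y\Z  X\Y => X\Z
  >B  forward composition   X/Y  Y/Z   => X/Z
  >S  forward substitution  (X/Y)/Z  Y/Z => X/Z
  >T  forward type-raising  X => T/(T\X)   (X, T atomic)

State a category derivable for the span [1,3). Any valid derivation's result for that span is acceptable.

[0,3] S   >
  [0,1] S/(S\PP)   >T
    [0,1] "gave" : PP
  [1,3] S\PP   >
    [1,2] "plan" : (S\PP)/(PP/NP)
    [2,3] "idea" : PP/NP

S\PP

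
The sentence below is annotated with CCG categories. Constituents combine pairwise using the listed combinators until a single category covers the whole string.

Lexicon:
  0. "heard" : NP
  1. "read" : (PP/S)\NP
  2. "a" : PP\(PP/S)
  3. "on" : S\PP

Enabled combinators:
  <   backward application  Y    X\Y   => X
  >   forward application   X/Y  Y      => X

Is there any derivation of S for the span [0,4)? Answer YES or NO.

[0,4] S   <
  [0,3] PP   <
    [0,2] PP/S   <
      [0,1] "heard" : NP
      [1,2] "read" : (PP/S)\NP
    [2,3] "a" : PP\(PP/S)
  [3,4] "on" : S\PP

YES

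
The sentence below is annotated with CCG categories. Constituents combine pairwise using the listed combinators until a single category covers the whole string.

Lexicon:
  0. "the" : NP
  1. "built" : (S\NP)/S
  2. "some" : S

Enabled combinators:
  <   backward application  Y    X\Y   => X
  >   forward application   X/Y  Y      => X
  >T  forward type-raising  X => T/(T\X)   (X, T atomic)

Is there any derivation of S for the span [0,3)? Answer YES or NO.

YES

[0,3] S   <
  [0,1] "the" : NP
  [1,3] S\NP   >
    [1,2] "built" : (S\NP)/S
    [2,3] "some" : S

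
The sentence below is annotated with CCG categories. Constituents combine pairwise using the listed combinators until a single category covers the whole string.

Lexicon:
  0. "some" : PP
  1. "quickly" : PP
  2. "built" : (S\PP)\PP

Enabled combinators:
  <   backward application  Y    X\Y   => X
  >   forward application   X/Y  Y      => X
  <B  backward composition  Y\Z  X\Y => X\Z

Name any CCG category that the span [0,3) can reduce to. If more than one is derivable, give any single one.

S

[0,3] S   <
  [0,1] "some" : PP
  [1,3] S\PP   <
    [1,2] "quickly" : PP
    [2,3] "built" : (S\PP)\PP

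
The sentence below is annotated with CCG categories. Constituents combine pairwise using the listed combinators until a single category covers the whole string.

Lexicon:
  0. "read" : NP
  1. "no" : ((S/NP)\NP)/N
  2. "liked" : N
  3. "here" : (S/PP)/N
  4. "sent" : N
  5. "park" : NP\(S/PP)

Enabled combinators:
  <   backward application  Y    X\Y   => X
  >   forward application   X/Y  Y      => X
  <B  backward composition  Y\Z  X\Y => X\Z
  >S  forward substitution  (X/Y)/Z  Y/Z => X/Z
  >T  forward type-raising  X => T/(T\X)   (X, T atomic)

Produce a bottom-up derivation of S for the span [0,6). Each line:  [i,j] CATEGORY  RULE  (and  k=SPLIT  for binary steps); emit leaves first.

[0,6] S   >
  [0,3] S/NP   <
    [0,1] "read" : NP
    [1,3] (S/NP)\NP   >
      [1,2] "no" : ((S/NP)\NP)/N
      [2,3] "liked" : N
  [3,6] NP   <
    [3,5] S/PP   >
      [3,4] "here" : (S/PP)/N
      [4,5] "sent" : N
    [5,6] "park" : NP\(S/PP)

[0,1] NP  lex  "read"
[1,2] ((S/NP)\NP)/N  lex  "no"
[2,3] N  lex  "liked"
[1,3] (S/NP)\NP  >  k=2
[0,3] S/NP  <  k=1
[3,4] (S/PP)/N  lex  "here"
[4,5] N  lex  "sent"
[3,5] S/PP  >  k=4
[5,6] NP\(S/PP)  lex  "park"
[3,6] NP  <  k=5
[0,6] S  >  k=3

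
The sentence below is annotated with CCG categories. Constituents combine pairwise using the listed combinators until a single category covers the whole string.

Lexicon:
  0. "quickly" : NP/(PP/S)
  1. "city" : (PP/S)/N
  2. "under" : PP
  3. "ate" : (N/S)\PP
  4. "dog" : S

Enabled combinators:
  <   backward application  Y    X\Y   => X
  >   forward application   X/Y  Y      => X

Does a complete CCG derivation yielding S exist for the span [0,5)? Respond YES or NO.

NO

NP/(PP/S) (PP/S)/N PP (N/S)\PP S
CKY chart[0,5] = {NP}; S ∉ chart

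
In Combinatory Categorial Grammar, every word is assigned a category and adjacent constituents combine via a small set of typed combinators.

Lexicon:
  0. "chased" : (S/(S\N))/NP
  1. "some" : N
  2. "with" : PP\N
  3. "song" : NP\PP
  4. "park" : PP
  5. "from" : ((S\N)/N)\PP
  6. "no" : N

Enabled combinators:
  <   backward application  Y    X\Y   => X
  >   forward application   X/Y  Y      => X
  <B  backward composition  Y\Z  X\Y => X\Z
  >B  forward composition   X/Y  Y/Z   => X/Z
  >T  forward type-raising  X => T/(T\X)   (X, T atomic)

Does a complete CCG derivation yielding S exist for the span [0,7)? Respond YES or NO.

YES

[0,7] S   >
  [0,4] S/(S\N)   >
    [0,1] "chased" : (S/(S\N))/NP
    [1,4] NP   <
      [1,2] "some" : N
      [2,4] NP\N   <B
        [2,3] "with" : PP\N
        [3,4] "song" : NP\PP
  [4,7] S\N   >
    [4,6] (S\N)/N   <
      [4,5] "park" : PP
      [5,6] "from" : ((S\N)/N)\PP
    [6,7] "no" : N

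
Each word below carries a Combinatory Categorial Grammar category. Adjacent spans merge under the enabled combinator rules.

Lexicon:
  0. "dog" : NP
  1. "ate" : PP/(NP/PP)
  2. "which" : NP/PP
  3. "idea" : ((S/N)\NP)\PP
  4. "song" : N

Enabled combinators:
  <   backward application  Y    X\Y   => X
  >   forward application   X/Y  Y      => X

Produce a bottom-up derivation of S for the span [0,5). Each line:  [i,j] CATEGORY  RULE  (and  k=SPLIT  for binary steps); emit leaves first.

[0,5] S   >
  [0,4] S/N   <
    [0,1] "dog" : NP
    [1,4] (S/N)\NP   <
      [1,3] PP   >
        [1,2] "ate" : PP/(NP/PP)
        [2,3] "which" : NP/PP
      [3,4] "idea" : ((S/N)\NP)\PP
  [4,5] "song" : N

[0,1] NP  lex  "dog"
[1,2] PP/(NP/PP)  lex  "ate"
[2,3] NP/PP  lex  "which"
[1,3] PP  >  k=2
[3,4] ((S/N)\NP)\PP  lex  "idea"
[1,4] (S/N)\NP  <  k=3
[0,4] S/N  <  k=1
[4,5] N  lex  "song"
[0,5] S  >  k=4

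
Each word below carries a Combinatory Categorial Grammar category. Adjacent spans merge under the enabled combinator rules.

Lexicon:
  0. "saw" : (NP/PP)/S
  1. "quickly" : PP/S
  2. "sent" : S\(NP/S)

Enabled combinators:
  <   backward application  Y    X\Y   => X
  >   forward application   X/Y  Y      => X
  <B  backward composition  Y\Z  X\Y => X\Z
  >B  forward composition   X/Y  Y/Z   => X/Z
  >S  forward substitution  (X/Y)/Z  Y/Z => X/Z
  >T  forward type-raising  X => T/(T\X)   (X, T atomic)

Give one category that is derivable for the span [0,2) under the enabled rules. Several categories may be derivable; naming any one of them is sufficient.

[0,3] S   <
  [0,2] NP/S   >S
    [0,1] "saw" : (NP/PP)/S
    [1,2] "quickly" : PP/S
  [2,3] "sent" : S\(NP/S)

NP/S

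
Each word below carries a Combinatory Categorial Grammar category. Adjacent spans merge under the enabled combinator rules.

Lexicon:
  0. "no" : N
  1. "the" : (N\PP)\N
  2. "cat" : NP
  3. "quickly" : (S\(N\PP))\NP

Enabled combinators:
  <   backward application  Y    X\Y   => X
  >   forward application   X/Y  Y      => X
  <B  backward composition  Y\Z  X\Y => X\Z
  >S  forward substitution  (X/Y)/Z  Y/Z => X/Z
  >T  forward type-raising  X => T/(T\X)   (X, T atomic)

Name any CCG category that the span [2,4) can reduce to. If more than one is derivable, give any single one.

S\(N\PP)

[0,4] S   <
  [0,1] "no" : N
  [1,4] S\N   <B
    [1,2] "the" : (N\PP)\N
    [2,4] S\(N\PP)   <
      [2,3] "cat" : NP
      [3,4] "quickly" : (S\(N\PP))\NP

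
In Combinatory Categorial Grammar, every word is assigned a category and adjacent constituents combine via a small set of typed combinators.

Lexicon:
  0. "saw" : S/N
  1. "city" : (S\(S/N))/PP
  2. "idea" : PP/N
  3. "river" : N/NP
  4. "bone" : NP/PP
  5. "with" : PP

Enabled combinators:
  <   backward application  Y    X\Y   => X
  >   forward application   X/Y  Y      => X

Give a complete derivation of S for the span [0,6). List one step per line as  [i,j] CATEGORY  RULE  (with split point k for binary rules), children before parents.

[0,1] S/N  lex  "saw"
[1,2] (S\(S/N))/PP  lex  "city"
[2,3] PP/N  lex  "idea"
[3,4] N/NP  lex  "river"
[4,5] NP/PP  lex  "bone"
[5,6] PP  lex  "with"
[4,6] NP  >  k=5
[3,6] N  >  k=4
[2,6] PP  >  k=3
[1,6] S\(S/N)  >  k=2
[0,6] S  <  k=1

[0,6] S   <
  [0,1] "saw" : S/N
  [1,6] S\(S/N)   >
    [1,2] "city" : (S\(S/N))/PP
    [2,6] PP   >
      [2,3] "idea" : PP/N
      [3,6] N   >
        [3,4] "river" : N/NP
        [4,6] NP   >
          [4,5] "bone" : NP/PP
          [5,6] "with" : PP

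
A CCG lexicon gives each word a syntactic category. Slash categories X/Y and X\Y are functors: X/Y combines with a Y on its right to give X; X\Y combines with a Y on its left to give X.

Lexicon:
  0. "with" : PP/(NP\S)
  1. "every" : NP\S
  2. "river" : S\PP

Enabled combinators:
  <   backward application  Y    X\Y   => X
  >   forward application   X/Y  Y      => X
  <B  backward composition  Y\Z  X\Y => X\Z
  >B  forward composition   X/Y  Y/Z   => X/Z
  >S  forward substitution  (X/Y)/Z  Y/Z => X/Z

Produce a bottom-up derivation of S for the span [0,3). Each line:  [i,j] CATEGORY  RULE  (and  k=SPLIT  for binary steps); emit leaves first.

[0,3] S   <
  [0,2] PP   >
    [0,1] "with" : PP/(NP\S)
    [1,2] "every" : NP\S
  [2,3] "river" : S\PP

[0,1] PP/(NP\S)  lex  "with"
[1,2] NP\S  lex  "every"
[0,2] PP  >  k=1
[2,3] S\PP  lex  "river"
[0,3] S  <  k=2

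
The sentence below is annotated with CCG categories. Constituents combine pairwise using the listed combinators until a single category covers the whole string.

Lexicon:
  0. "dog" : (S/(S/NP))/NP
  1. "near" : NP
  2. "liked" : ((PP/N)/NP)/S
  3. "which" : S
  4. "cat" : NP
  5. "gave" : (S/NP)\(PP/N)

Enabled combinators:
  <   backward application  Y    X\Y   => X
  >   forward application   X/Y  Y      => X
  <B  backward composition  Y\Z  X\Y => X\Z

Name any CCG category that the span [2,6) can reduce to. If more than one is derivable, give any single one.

S/NP

[0,6] S   >
  [0,2] S/(S/NP)   >
    [0,1] "dog" : (S/(S/NP))/NP
    [1,2] "near" : NP
  [2,6] S/NP   <
    [2,5] PP/N   >
      [2,4] (PP/N)/NP   >
        [2,3] "liked" : ((PP/N)/NP)/S
        [3,4] "which" : S
      [4,5] "cat" : NP
    [5,6] "gave" : (S/NP)\(PP/N)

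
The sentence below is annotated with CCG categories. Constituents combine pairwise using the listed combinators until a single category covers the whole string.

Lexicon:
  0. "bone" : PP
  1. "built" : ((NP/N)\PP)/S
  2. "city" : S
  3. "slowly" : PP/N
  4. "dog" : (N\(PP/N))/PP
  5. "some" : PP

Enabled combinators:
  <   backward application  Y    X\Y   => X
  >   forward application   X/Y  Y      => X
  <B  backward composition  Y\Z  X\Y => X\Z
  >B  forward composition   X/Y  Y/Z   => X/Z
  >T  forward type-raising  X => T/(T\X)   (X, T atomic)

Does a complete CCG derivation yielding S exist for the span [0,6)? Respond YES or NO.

NO

PP ((NP/N)\PP)/S S PP/N (N\(PP/N))/PP PP
CKY chart[0,6] = {N/(N\NP), NP, NP/(NP\NP), NP/(N\N), PP/(PP\NP), S/(S\NP)}; S ∉ chart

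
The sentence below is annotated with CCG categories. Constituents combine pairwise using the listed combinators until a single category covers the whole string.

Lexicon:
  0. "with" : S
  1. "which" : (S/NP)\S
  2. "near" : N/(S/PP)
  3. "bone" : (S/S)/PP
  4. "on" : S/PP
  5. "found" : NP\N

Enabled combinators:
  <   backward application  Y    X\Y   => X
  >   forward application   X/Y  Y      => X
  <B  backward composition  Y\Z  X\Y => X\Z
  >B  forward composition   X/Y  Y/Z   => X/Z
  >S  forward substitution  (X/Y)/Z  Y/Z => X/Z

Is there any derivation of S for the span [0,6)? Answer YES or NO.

[0,6] S   >
  [0,2] S/NP   <
    [0,1] "with" : S
    [1,2] "which" : (S/NP)\S
  [2,6] NP   <
    [2,5] N   >
      [2,3] "near" : N/(S/PP)
      [3,5] S/PP   >S
        [3,4] "bone" : (S/S)/PP
        [4,5] "on" : S/PP
    [5,6] "found" : NP\N

YES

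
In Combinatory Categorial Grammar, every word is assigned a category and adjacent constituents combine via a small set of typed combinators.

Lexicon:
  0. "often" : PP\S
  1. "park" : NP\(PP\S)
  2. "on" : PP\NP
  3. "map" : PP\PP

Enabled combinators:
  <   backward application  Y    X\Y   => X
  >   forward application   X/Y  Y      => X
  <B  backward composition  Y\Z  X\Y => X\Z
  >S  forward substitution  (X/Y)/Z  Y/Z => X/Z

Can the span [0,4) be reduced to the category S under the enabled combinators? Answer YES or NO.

NO

PP\S NP\(PP\S) PP\NP PP\PP
CKY chart[0,4] = {PP}; S ∉ chart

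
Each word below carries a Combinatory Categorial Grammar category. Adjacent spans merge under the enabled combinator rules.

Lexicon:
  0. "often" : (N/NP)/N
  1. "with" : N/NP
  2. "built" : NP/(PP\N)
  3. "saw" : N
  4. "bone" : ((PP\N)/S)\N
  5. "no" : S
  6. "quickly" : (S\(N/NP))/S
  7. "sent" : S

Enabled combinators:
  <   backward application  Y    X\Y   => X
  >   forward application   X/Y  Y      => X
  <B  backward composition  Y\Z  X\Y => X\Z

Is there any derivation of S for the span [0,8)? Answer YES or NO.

[0,8] S   <
  [0,6] N/NP   >
    [0,1] "often" : (N/NP)/N
    [1,6] N   >
      [1,2] "with" : N/NP
      [2,6] NP   >
        [2,3] "built" : NP/(PP\N)
        [3,6] PP\N   >
          [3,5] (PP\N)/S   <
            [3,4] "saw" : N
            [4,5] "bone" : ((PP\N)/S)\N
          [5,6] "no" : S
  [6,8] S\(N/NP)   >
    [6,7] "quickly" : (S\(N/NP))/S
    [7,8] "sent" : S

YES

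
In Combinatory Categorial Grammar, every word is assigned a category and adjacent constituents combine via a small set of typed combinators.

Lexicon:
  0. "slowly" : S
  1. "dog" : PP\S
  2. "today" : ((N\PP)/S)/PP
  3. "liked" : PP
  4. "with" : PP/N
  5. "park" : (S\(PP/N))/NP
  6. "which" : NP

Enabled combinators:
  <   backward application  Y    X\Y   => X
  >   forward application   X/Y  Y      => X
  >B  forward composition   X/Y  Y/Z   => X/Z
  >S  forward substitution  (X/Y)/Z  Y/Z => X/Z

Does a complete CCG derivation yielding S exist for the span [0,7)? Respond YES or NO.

NO

S PP\S ((N\PP)/S)/PP PP PP/N (S\(PP/N))/NP NP
CKY chart[0,7] = {N}; S ∉ chart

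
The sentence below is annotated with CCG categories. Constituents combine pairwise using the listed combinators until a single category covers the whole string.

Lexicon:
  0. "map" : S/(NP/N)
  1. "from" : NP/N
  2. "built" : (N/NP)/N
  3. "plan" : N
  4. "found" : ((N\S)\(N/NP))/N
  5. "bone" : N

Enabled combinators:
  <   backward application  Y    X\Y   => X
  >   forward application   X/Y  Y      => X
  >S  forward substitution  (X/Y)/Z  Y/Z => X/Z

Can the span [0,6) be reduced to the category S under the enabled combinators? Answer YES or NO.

S/(NP/N) NP/N (N/NP)/N N ((N\S)\(N/NP))/N N
CKY chart[0,6] = {N}; S ∉ chart

NO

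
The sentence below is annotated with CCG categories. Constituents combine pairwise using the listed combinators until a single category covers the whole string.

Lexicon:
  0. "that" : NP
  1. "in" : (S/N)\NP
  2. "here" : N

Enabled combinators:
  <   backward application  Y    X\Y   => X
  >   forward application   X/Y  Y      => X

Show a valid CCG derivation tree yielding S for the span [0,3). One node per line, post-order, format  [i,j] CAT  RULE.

[0,1] NP  lex  "that"
[1,2] (S/N)\NP  lex  "in"
[0,2] S/N  <  k=1
[2,3] N  lex  "here"
[0,3] S  >  k=2

[0,3] S   >
  [0,2] S/N   <
    [0,1] "that" : NP
    [1,2] "in" : (S/N)\NP
  [2,3] "here" : N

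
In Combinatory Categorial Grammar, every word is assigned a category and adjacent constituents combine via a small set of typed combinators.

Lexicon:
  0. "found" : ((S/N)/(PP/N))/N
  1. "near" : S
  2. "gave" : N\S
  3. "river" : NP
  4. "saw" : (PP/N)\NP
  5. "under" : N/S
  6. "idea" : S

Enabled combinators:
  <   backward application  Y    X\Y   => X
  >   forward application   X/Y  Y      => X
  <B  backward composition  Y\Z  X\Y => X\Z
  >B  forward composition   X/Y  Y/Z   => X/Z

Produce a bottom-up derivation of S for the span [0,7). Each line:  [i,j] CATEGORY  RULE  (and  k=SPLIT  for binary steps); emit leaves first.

[0,7] S   >
  [0,5] S/N   >
    [0,3] (S/N)/(PP/N)   >
      [0,1] "found" : ((S/N)/(PP/N))/N
      [1,3] N   <
        [1,2] "near" : S
        [2,3] "gave" : N\S
    [3,5] PP/N   <
      [3,4] "river" : NP
      [4,5] "saw" : (PP/N)\NP
  [5,7] N   >
    [5,6] "under" : N/S
    [6,7] "idea" : S

[0,1] ((S/N)/(PP/N))/N  lex  "found"
[1,2] S  lex  "near"
[2,3] N\S  lex  "gave"
[1,3] N  <  k=2
[0,3] (S/N)/(PP/N)  >  k=1
[3,4] NP  lex  "river"
[4,5] (PP/N)\NP  lex  "saw"
[3,5] PP/N  <  k=4
[0,5] S/N  >  k=3
[5,6] N/S  lex  "under"
[6,7] S  lex  "idea"
[5,7] N  >  k=6
[0,7] S  >  k=5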